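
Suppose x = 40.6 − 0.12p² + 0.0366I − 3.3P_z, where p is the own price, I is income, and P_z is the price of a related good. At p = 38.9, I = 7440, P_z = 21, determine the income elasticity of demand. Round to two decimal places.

4.39

x = 40.6 − 0.12(38.9)² + 0.0366(7440) − 3.3(21) = 40.6 − 181.5852 + 272.304 − 69.3 = 62.0188.
∂x/∂I = +0.0366, so E_I = 0.0366·(7440/62.0188) ≈ 4.39.
E_I > 1: normal good (luxury).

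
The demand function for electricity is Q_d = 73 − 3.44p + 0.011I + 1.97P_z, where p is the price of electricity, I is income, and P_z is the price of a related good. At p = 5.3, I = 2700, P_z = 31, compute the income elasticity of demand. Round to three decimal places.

0.204

First evaluate Q_d: 73 − 3.44(5.3) + 0.011(2700) + 1.97(31) = 73 − 18.232 + 29.7 + 61.07 = 145.538.
∂Q_d/∂I = +0.011, so E_I = 0.011·(2700/145.538) ≈ 0.204.
E_I ∈ (0,1): normal good (necessity).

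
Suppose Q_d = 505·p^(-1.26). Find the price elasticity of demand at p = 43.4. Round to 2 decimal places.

-1.26

For a Cobb–Douglas (constant-elasticity) form Q_d = A·p^α·…, the elasticity with respect to p equals the exponent α at every point.
Here the exponent on p is -1.26, so the price elasticity of demand is -1.26.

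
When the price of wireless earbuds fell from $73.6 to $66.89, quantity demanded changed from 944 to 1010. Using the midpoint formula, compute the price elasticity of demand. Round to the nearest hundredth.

%ΔQ = (1010 − 944)/[(944 + 1010)/2] = 66/977 ≈ 0.0676.
%ΔP = (66.89 − 73.6)/[(73.6 + 66.89)/2] = -6.71/70.245 ≈ -0.0955.
Arc elasticity E = %ΔQ/%ΔP ≈ 0.0676/-0.0955 ≈ -0.71.
|E| < 1: demand is inelastic over this range.

-0.71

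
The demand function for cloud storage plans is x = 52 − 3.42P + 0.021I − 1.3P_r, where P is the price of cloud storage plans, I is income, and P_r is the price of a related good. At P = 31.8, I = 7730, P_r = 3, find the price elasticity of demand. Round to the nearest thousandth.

-1.070

Substituting, x = 52 − 3.42(31.8) + 0.021(7730) − 1.3(3) = 52 − 108.756 + 162.33 − 3.9 = 101.674.
∂x/∂P = −3.42, so E_p = (−3.42)·(31.8/101.674) ≈ -1.070.
|E_p| > 1: demand is elastic.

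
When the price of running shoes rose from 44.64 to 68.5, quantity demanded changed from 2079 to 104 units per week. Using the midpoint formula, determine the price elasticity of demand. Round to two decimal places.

%Δq = (104 − 2079)/[(2079 + 104)/2] = -1975/1091.5 ≈ -1.8094.
%Δp = (68.5 − 44.64)/[(44.64 + 68.5)/2] = 23.86/56.57 ≈ 0.4218.
Arc elasticity E = %Δq/%Δp ≈ -1.8094/0.4218 ≈ -4.29.
|E| > 1: demand is elastic over this range.

-4.29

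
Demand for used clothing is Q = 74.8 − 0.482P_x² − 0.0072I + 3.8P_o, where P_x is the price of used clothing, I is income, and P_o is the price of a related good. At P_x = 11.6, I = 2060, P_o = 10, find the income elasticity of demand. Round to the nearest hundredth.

-0.45

Q = 74.8 − 0.482(11.6)² − 0.0072(2060) + 3.8(10) = 74.8 − 64.8579 − 14.832 + 38 = 33.1101.
∂Q/∂I = −0.0072, so E_I = -0.0072·(2060/33.1101) ≈ -0.45.
E_I < 0: inferior good.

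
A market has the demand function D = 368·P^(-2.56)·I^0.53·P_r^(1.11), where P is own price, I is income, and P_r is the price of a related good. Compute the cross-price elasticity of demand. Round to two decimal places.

For a Cobb–Douglas (constant-elasticity) form D = A·P_r^α·…, the elasticity with respect to P_r equals the exponent α at every point.
Here the exponent on P_r is 1.11, so the cross-price elasticity of demand is 1.11.

1.11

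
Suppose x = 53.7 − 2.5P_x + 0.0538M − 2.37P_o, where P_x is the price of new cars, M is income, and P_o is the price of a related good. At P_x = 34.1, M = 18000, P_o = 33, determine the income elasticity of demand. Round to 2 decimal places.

Substituting, x = 53.7 − 2.5(34.1) + 0.0538(18000) − 2.37(33) = 53.7 − 85.25 + 968.4 − 78.21 = 858.64.
∂x/∂M = +0.0538, so E_I = 0.0538·(18000/858.64) ≈ 1.13.
E_I > 1: normal good (luxury).

1.13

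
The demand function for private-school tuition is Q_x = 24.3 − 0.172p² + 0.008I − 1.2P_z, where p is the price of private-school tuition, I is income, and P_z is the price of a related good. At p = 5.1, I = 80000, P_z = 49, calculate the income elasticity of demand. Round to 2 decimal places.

Evaluating quantity at (p, I, P_z) gives Q_x = 24.3 − 0.172(5.1)² + 0.008(80000) − 1.2(49) = 24.3 − 4.4737 + 640 − 58.8 = 601.0263.
∂Q_x/∂I = +0.008, so E_I = 0.008·(80000/601.0263) ≈ 1.06.
E_I > 1: normal good (luxury).

1.06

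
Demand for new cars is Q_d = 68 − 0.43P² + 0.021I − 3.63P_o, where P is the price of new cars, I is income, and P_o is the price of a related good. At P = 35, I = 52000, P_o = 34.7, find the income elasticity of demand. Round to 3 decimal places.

2.153

Evaluating quantity at (P, I, P_o) gives Q_d = 68 − 0.43(35)² + 0.021(52000) − 3.63(34.7) = 68 − 526.75 + 1092 − 125.961 = 507.289.
∂Q_d/∂I = +0.021, so E_I = 0.021·(52000/507.289) ≈ 2.153.
E_I > 1: normal good (luxury).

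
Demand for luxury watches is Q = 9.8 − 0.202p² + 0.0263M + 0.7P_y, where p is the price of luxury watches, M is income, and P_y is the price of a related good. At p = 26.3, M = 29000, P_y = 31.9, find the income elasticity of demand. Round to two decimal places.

1.16

Q = 9.8 − 0.202(26.3)² + 0.0263(29000) + 0.7(31.9) = 9.8 − 139.7214 + 762.7 + 22.33 = 655.1086.
∂Q/∂M = +0.0263, so E_I = 0.0263·(29000/655.1086) ≈ 1.16.
E_I > 1: normal good (luxury).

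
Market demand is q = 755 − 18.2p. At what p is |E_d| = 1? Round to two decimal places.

For linear demand q = a − bp, E = −bp/(a − bp). |E| = 1 ⇒ bp = a − bp ⇒ p = a/(2b).
p = 755/(2·18.2) ≈ 20.74.

20.74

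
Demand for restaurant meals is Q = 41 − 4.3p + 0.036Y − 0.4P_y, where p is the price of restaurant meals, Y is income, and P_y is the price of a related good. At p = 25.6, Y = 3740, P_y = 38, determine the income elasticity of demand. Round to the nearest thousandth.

Q = 41 − 4.3(25.6) + 0.036(3740) − 0.4(38) = 41 − 110.08 + 134.64 − 15.2 = 50.36.
∂Q/∂Y = +0.036, so E_I = 0.036·(3740/50.36) ≈ 2.674.
E_I > 1: normal good (luxury).

2.674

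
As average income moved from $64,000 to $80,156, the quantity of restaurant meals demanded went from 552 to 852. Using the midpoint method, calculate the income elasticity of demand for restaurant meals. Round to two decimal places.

%ΔQ = (852 − 552)/[(552+852)/2] = 300/702 ≈ 0.4274.
%ΔI = (80,156 − 64,000)/[(64,000+80,156)/2] = 16156/72078 ≈ 0.2241.
E_I = %ΔQ/%ΔI ≈ 1.91.
E_I > 1: normal good (luxury).

1.91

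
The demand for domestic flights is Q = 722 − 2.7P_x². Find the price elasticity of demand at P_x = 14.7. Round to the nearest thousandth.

At P_x = 14.7, Q = 138.557.
dQ/dP_x = −2·2.7·P_x = −79.38.
Point elasticity E = (dQ/dP_x)·(P_x/Q) = -79.38 × 14.7/138.557 ≈ -8.422.
|E| > 1, so demand is elastic at this price.

-8.422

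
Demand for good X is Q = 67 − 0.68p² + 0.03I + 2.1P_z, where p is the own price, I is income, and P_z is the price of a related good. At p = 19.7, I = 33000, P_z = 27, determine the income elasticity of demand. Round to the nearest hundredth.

First evaluate Q: 67 − 0.68(19.7)² + 0.03(33000) + 2.1(27) = 67 − 263.9012 + 990 + 56.7 = 849.7988.
∂Q/∂I = +0.03, so E_I = 0.03·(33000/849.7988) ≈ 1.16.
E_I > 1: normal good (luxury).

1.16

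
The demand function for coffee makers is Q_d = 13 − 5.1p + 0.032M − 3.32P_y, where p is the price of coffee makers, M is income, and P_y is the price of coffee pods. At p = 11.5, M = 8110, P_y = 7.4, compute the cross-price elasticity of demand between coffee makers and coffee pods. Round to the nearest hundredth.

-0.13

Substituting, Q_d = 13 − 5.1(11.5) + 0.032(8110) − 3.32(7.4) = 13 − 58.65 + 259.52 − 24.568 = 189.302.
∂Q_d/∂P_y = −3.32, so E_xy = -3.32·(7.4/189.302) ≈ -0.13.
E_xy < 0: the goods are complements.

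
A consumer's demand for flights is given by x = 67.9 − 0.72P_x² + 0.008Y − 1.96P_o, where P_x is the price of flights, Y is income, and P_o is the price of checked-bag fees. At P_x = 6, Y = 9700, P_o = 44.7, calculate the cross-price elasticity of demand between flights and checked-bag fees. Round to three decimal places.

Substituting, x = 67.9 − 0.72(6)² + 0.008(9700) − 1.96(44.7) = 67.9 − 25.92 + 77.6 − 87.612 = 31.968.
∂x/∂P_o = −1.96, so E_xy = -1.96·(44.7/31.968) ≈ -2.741.
E_xy < 0: the goods are complements.

-2.741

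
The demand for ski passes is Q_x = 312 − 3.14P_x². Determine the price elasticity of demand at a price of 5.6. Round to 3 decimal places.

-0.922

At P_x = 5.6, Q_x = 213.5296.
dQ_x/dP_x = −2·3.14·P_x = −35.168.
Point elasticity E = (dQ_x/dP_x)·(P_x/Q_x) = -35.168 × 5.6/213.5296 ≈ -0.922.
|E| < 1, so demand is inelastic at this price.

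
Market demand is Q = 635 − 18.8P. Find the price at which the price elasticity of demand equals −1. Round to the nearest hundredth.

16.89

For linear demand Q = a − bP, E = −bP/(a − bP). |E| = 1 ⇒ bP = a − bP ⇒ P = a/(2b).
P = 635/(2·18.8) ≈ 16.89.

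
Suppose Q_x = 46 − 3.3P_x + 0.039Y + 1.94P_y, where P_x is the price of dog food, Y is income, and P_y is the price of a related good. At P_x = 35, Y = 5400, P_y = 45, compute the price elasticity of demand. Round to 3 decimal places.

Evaluating quantity at (P_x, Y, P_y) gives Q_x = 46 − 3.3(35) + 0.039(5400) + 1.94(45) = 46 − 115.5 + 210.6 + 87.3 = 228.4.
∂Q_x/∂P_x = −3.3, so E_p = (−3.3)·(35/228.4) ≈ -0.506.
|E_p| < 1: demand is inelastic.

-0.506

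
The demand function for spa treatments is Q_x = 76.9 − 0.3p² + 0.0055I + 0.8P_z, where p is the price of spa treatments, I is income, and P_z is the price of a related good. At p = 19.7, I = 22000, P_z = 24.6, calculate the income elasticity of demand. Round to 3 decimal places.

1.196

Evaluating quantity at (p, I, P_z) gives Q_x = 76.9 − 0.3(19.7)² + 0.0055(22000) + 0.8(24.6) = 76.9 − 116.427 + 121 + 19.68 = 101.153.
∂Q_x/∂I = +0.0055, so E_I = 0.0055·(22000/101.153) ≈ 1.196.
E_I > 1: normal good (luxury).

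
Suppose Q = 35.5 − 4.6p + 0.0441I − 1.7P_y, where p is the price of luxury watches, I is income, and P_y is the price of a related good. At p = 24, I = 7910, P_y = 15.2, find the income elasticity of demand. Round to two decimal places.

1.41

Evaluating quantity at (p, I, P_y) gives Q = 35.5 − 4.6(24) + 0.0441(7910) − 1.7(15.2) = 35.5 − 110.4 + 348.831 − 25.84 = 248.091.
∂Q/∂I = +0.0441, so E_I = 0.0441·(7910/248.091) ≈ 1.41.
E_I > 1: normal good (luxury).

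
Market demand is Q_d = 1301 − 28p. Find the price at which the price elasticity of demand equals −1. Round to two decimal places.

23.23

For linear demand Q_d = a − bp, E = −bp/(a − bp). |E| = 1 ⇒ bp = a − bp ⇒ p = a/(2b).
p = 1301/(2·28) ≈ 23.23.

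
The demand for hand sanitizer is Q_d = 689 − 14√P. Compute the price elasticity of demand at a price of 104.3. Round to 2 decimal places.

-0.13

At P = 104.3, Q_d = 546.0217.
dQ_d/dP = −14/(2√P) = −14/(2·10.2127).
Point elasticity E = (dQ_d/dP)·(P/Q_d) = -0.6854 × 104.3/546.0217 ≈ -0.13.
|E| < 1, so demand is inelastic at this price.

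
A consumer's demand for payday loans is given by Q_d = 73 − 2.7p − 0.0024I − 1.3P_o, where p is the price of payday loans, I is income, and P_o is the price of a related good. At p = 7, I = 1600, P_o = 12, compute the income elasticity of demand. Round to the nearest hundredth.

Q_d = 73 − 2.7(7) − 0.0024(1600) − 1.3(12) = 73 − 18.9 − 3.84 − 15.6 = 34.66.
∂Q_d/∂I = −0.0024, so E_I = -0.0024·(1600/34.66) ≈ -0.11.
E_I < 0: inferior good.

-0.11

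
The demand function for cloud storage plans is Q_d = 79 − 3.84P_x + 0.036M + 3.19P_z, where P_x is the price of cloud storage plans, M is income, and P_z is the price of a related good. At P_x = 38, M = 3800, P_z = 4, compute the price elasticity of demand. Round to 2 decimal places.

Q_d = 79 − 3.84(38) + 0.036(3800) + 3.19(4) = 79 − 145.92 + 136.8 + 12.76 = 82.64.
∂Q_d/∂P_x = −3.84, so E_p = (−3.84)·(38/82.64) ≈ -1.77.
|E_p| > 1: demand is elastic.

-1.77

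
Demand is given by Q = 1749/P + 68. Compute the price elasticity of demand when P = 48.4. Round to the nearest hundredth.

-0.35

At P = 48.4, Q = 104.1364.
dQ/dP = −1749/P² = −0.7466.
Point elasticity E = (dQ/dP)·(P/Q) = -0.7466 × 48.4/104.1364 ≈ -0.35.
|E| < 1, so demand is inelastic at this price.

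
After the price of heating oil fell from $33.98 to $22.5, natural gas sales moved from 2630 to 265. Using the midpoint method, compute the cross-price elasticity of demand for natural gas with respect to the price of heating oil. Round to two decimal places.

4.02

%ΔQ_x = (265 − 2630)/[(2630+265)/2] = -2365/1447.5 ≈ -1.6339.
%ΔP_y = (22.5 − 33.98)/[(33.98+22.5)/2] ≈ -0.4065.
E_xy = -1.6339/-0.4065 ≈ 4.02.
E_xy > 0, so natural gas and heating oil are substitutes.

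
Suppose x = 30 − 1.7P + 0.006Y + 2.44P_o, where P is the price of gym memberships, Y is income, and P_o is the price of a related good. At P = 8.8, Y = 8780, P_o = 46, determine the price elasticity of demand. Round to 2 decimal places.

-0.08

x = 30 − 1.7(8.8) + 0.006(8780) + 2.44(46) = 30 − 14.96 + 52.68 + 112.24 = 179.96.
∂x/∂P = −1.7, so E_p = (−1.7)·(8.8/179.96) ≈ -0.08.
|E_p| < 1: demand is inelastic.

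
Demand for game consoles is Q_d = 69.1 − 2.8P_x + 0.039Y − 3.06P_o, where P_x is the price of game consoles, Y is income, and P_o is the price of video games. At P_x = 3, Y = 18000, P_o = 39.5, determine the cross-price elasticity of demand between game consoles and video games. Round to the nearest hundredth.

-0.19

Evaluating quantity at (P_x, Y, P_o) gives Q_d = 69.1 − 2.8(3) + 0.039(18000) − 3.06(39.5) = 69.1 − 8.4 + 702 − 120.87 = 641.83.
∂Q_d/∂P_o = −3.06, so E_xy = -3.06·(39.5/641.83) ≈ -0.19.
E_xy < 0: the goods are complements.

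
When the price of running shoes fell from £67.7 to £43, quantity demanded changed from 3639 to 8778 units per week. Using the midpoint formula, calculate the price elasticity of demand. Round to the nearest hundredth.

%Δq = (8778 − 3639)/[(3639 + 8778)/2] = 5139/6208.5 ≈ 0.8277.
%ΔP = (43 − 67.7)/[(67.7 + 43)/2] = -24.7/55.35 ≈ -0.4463.
Arc elasticity E = %Δq/%ΔP ≈ 0.8277/-0.4463 ≈ -1.85.
|E| > 1: demand is elastic over this range.

-1.85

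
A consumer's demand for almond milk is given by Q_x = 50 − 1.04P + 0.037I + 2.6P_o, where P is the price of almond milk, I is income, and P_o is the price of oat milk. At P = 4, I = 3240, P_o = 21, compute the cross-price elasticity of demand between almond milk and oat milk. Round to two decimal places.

First evaluate Q_x: 50 − 1.04(4) + 0.037(3240) + 2.6(21) = 50 − 4.16 + 119.88 + 54.6 = 220.32.
∂Q_x/∂P_o = +2.6, so E_xy = 2.6·(21/220.32) ≈ 0.25.
E_xy > 0: the goods are substitutes.

0.25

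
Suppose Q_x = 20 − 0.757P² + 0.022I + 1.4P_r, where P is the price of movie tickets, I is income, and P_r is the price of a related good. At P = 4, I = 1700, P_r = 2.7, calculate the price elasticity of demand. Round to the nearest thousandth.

-0.494

First evaluate Q_x: 20 − 0.757(4)² + 0.022(1700) + 1.4(2.7) = 20 − 12.112 + 37.4 + 3.78 = 49.068.
∂Q_x/∂P = −2·0.757·P = -6.056, so E_p = -6.056·(4/49.068) ≈ -0.494.
|E_p| < 1: demand is inelastic.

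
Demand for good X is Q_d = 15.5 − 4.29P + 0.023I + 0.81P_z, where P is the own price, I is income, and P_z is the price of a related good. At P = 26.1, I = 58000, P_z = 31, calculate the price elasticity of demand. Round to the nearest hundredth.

Q_d = 15.5 − 4.29(26.1) + 0.023(58000) + 0.81(31) = 15.5 − 111.969 + 1334 + 25.11 = 1262.641.
∂Q_d/∂P = −4.29, so E_p = (−4.29)·(26.1/1262.641) ≈ -0.09.
|E_p| < 1: demand is inelastic.

-0.09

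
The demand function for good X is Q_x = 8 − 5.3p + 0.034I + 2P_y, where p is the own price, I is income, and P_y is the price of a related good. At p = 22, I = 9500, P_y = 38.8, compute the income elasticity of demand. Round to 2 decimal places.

At the given point, Q_x = 8 − 5.3(22) + 0.034(9500) + 2(38.8) = 8 − 116.6 + 323 + 77.6 = 292.
∂Q_x/∂I = +0.034, so E_I = 0.034·(9500/292) ≈ 1.11.
E_I > 1: normal good (luxury).

1.11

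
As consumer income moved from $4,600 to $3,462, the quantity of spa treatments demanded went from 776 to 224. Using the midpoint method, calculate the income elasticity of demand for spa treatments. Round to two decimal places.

3.91

%ΔQ = (224 − 776)/[(776+224)/2] = -552/500 ≈ -1.1040.
%ΔM = (3,462 − 4,600)/[(4,600+3,462)/2] = -1138/4031 ≈ -0.2823.
E_I = %ΔQ/%ΔM ≈ 3.91.
E_I > 1: normal good (luxury).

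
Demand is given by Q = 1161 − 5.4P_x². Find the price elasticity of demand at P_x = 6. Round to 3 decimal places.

At P_x = 6, Q = 966.6.
dQ/dP_x = −2·5.4·P_x = −64.8.
Point elasticity E = (dQ/dP_x)·(P_x/Q) = -64.8 × 6/966.6 ≈ -0.402.
|E| < 1, so demand is inelastic at this price.

-0.402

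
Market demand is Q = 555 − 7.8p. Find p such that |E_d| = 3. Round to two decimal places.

53.37

Set −bp/(a − bp) = −3 ⇒ bp = 3(a − bp) ⇒ bp(1+3) = 3·a.
p = 3·555/(7.8·4) ≈ 53.37.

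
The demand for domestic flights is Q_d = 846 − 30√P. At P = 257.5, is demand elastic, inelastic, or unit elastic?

At P = 257.5, Q_d = 364.5958.
dQ_d/dP = −30/(2√P) = −30/(2·16.0468).
Point elasticity E = (dQ_d/dP)·(P/Q_d) = -0.9348 × 257.5/364.5958 ≈ -0.660.
|E| ≈ 0.660 < 1, so demand is inelastic.

inelastic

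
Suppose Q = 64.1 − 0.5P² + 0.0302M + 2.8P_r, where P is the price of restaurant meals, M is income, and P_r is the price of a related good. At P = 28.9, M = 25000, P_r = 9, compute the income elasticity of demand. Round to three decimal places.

1.769

Q = 64.1 − 0.5(28.9)² + 0.0302(25000) + 2.8(9) = 64.1 − 417.605 + 755 + 25.2 = 426.695.
∂Q/∂M = +0.0302, so E_I = 0.0302·(25000/426.695) ≈ 1.769.
E_I > 1: normal good (luxury).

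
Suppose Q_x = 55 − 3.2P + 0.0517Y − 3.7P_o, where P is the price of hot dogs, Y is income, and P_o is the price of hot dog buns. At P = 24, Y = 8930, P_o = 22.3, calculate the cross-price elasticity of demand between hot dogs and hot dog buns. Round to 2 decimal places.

-0.23

At the given point, Q_x = 55 − 3.2(24) + 0.0517(8930) − 3.7(22.3) = 55 − 76.8 + 461.681 − 82.51 = 357.371.
∂Q_x/∂P_o = −3.7, so E_xy = -3.7·(22.3/357.371) ≈ -0.23.
E_xy < 0: the goods are complements.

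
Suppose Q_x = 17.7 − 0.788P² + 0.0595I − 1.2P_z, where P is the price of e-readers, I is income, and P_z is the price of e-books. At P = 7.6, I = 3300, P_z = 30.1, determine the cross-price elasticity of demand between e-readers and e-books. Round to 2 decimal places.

-0.27

Evaluating quantity at (P, I, P_z) gives Q_x = 17.7 − 0.788(7.6)² + 0.0595(3300) − 1.2(30.1) = 17.7 − 45.5149 + 196.35 − 36.12 = 132.4151.
∂Q_x/∂P_z = −1.2, so E_xy = -1.2·(30.1/132.4151) ≈ -0.27.
E_xy < 0: the goods are complements.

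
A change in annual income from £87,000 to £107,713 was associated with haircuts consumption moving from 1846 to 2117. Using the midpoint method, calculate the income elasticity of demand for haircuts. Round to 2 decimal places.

%ΔQ = (2117 − 1846)/[(1846+2117)/2] = 271/1981.5 ≈ 0.1368.
%ΔY = (107,713 − 87,000)/[(87,000+107,713)/2] = 20713/97356.5 ≈ 0.2128.
E_I = %ΔQ/%ΔY ≈ 0.64.
E_I ∈ (0,1): normal good (necessity).

0.64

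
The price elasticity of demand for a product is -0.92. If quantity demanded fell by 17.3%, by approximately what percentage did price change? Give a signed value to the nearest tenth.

%ΔQ ≈ E × %ΔP ⇒ %ΔP = %ΔQ / E = (-17.3%)/(-0.92) ≈ 18.8%.

18.8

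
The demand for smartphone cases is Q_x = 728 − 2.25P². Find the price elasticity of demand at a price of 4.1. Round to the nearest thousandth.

-0.110

At P = 4.1, Q_x = 690.1775.
dQ_x/dP = −2·2.25·P = −18.45.
Point elasticity E = (dQ_x/dP)·(P/Q_x) = -18.45 × 4.1/690.1775 ≈ -0.110.
|E| < 1, so demand is inelastic at this price.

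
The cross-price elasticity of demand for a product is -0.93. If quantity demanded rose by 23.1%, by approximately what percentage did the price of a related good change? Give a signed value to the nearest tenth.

%ΔQ ≈ E × %ΔP_y ⇒ %ΔP_y = %ΔQ / E = (23.1%)/(-0.93) ≈ -24.8%.

-24.8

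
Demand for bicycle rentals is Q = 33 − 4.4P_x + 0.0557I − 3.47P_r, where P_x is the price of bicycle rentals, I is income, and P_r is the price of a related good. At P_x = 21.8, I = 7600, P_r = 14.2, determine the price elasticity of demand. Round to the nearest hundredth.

Substituting, Q = 33 − 4.4(21.8) + 0.0557(7600) − 3.47(14.2) = 33 − 95.92 + 423.32 − 49.274 = 311.126.
∂Q/∂P_x = −4.4, so E_p = (−4.4)·(21.8/311.126) ≈ -0.31.
|E_p| < 1: demand is inelastic.

-0.31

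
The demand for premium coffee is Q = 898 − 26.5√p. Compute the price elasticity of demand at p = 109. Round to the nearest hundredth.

-0.22

At p = 109, Q = 621.3319.
dQ/dp = −26.5/(2√p) = −26.5/(2·10.4403).
Point elasticity E = (dQ/dp)·(p/Q) = -1.2691 × 109/621.3319 ≈ -0.22.
|E| < 1, so demand is inelastic at this price.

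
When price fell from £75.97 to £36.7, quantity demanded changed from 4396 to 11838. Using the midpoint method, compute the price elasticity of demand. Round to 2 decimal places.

%ΔQ = (11838 − 4396)/[(4396 + 11838)/2] = 7442/8117 ≈ 0.9168.
%Δp = (36.7 − 75.97)/[(75.97 + 36.7)/2] = -39.27/56.335 ≈ -0.6971.
Arc elasticity E = %ΔQ/%Δp ≈ 0.9168/-0.6971 ≈ -1.32.
|E| > 1: demand is elastic over this range.

-1.32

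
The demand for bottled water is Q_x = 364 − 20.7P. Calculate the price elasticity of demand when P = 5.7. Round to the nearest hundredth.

-0.48

At P = 5.7, Q_x = 246.01.
dQ_x/dP = −20.7.
Point elasticity E = (dQ_x/dP)·(P/Q_x) = -20.7 × 5.7/246.01 ≈ -0.48.
|E| < 1, so demand is inelastic at this price.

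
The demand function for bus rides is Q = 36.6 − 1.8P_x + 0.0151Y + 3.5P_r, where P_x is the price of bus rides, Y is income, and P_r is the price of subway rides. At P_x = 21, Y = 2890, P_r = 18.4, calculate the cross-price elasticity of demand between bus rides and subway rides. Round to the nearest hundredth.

Evaluating quantity at (P_x, Y, P_r) gives Q = 36.6 − 1.8(21) + 0.0151(2890) + 3.5(18.4) = 36.6 − 37.8 + 43.639 + 64.4 = 106.839.
∂Q/∂P_r = +3.5, so E_xy = 3.5·(18.4/106.839) ≈ 0.60.
E_xy > 0: the goods are substitutes.

0.60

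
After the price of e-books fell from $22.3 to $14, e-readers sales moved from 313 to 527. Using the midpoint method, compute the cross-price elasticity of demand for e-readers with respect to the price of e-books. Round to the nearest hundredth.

%ΔQ_x = (527 − 313)/[(313+527)/2] = 214/420 ≈ 0.5095.
%ΔP_y = (14 − 22.3)/[(22.3+14)/2] ≈ -0.4573.
E_xy = 0.5095/-0.4573 ≈ -1.11.
E_xy < 0, so e-readers and e-books are complements.

-1.11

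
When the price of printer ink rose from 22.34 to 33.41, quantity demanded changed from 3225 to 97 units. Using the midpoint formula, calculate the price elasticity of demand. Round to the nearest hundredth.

%Δq = (97 − 3225)/[(3225 + 97)/2] = -3128/1661 ≈ -1.8832.
%Δp = (33.41 − 22.34)/[(22.34 + 33.41)/2] = 11.07/27.875 ≈ 0.3971.
Arc elasticity E = %Δq/%Δp ≈ -1.8832/0.3971 ≈ -4.74.
|E| > 1: demand is elastic over this range.

-4.74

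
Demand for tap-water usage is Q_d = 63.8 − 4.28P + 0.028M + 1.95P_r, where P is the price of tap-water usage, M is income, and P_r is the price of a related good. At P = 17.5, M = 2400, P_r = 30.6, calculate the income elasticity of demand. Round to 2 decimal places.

0.58

First evaluate Q_d: 63.8 − 4.28(17.5) + 0.028(2400) + 1.95(30.6) = 63.8 − 74.9 + 67.2 + 59.67 = 115.77.
∂Q_d/∂M = +0.028, so E_I = 0.028·(2400/115.77) ≈ 0.58.
E_I ∈ (0,1): normal good (necessity).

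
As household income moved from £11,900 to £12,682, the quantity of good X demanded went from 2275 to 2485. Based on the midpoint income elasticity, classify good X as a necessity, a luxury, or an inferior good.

luxury

%ΔQ = (2485 − 2275)/[(2275+2485)/2] = 210/2380 ≈ 0.0882.
%ΔY = (12,682 − 11,900)/[(11,900+12,682)/2] = 782/12291 ≈ 0.0636.
E_I = %ΔQ/%ΔY ≈ 1.387.
E_I > 1: normal good (luxury).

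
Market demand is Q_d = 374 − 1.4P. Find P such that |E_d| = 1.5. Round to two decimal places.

Set −bP/(a − bP) = −1.5 ⇒ bP = 1.5(a − bP) ⇒ bP(1+1.5) = 1.5·a.
P = 1.5·374/(1.4·2.5) ≈ 160.29.

160.29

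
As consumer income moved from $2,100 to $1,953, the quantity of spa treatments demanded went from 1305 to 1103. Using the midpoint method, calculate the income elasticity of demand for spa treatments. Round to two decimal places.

%ΔQ = (1103 − 1305)/[(1305+1103)/2] = -202/1204 ≈ -0.1678.
%ΔY = (1,953 − 2,100)/[(2,100+1,953)/2] = -147/2026.5 ≈ -0.0725.
E_I = %ΔQ/%ΔY ≈ 2.31.
E_I > 1: normal good (luxury).

2.31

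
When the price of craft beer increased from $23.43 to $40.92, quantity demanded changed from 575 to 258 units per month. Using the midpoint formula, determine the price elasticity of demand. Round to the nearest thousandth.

%ΔQ = (258 − 575)/[(575 + 258)/2] = -317/416.5 ≈ -0.7611.
%ΔP = (40.92 − 23.43)/[(23.43 + 40.92)/2] = 17.49/32.175 ≈ 0.5436.
Arc elasticity E = %ΔQ/%ΔP ≈ -0.7611/0.5436 ≈ -1.400.
|E| > 1: demand is elastic over this range.

-1.400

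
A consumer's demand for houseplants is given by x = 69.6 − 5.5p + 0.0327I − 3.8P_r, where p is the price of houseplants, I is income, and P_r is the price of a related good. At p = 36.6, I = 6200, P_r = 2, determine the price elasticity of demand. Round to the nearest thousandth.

-3.173

Evaluating quantity at (p, I, P_r) gives x = 69.6 − 5.5(36.6) + 0.0327(6200) − 3.8(2) = 69.6 − 201.3 + 202.74 − 7.6 = 63.44.
∂x/∂p = −5.5, so E_p = (−5.5)·(36.6/63.44) ≈ -3.173.
|E_p| > 1: demand is elastic.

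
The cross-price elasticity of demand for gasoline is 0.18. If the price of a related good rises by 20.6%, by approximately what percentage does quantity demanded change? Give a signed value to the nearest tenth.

3.7

%ΔQ ≈ E × %ΔP_y = (0.18) × (20.6%) ≈ 3.7%.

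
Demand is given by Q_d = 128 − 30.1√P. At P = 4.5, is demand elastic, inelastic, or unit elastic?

At P = 4.5, Q_d = 64.1483.
dQ_d/dP = −30.1/(2√P) = −30.1/(2·2.1213).
Point elasticity E = (dQ_d/dP)·(P/Q_d) = -7.0946 × 4.5/64.1483 ≈ -0.498.
|E| ≈ 0.498 < 1, so demand is inelastic.

inelastic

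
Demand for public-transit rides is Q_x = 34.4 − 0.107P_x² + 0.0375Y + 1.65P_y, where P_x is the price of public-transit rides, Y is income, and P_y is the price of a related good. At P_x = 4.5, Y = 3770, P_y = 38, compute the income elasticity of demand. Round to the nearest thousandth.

0.598

At the given point, Q_x = 34.4 − 0.107(4.5)² + 0.0375(3770) + 1.65(38) = 34.4 − 2.1668 + 141.375 + 62.7 = 236.3083.
∂Q_x/∂Y = +0.0375, so E_I = 0.0375·(3770/236.3083) ≈ 0.598.
E_I ∈ (0,1): normal good (necessity).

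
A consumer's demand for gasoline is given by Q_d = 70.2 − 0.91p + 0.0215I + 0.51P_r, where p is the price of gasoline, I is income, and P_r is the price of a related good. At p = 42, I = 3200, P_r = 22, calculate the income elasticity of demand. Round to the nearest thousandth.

0.614

Evaluating quantity at (p, I, P_r) gives Q_d = 70.2 − 0.91(42) + 0.0215(3200) + 0.51(22) = 70.2 − 38.22 + 68.8 + 11.22 = 112.
∂Q_d/∂I = +0.0215, so E_I = 0.0215·(3200/112) ≈ 0.614.
E_I ∈ (0,1): normal good (necessity).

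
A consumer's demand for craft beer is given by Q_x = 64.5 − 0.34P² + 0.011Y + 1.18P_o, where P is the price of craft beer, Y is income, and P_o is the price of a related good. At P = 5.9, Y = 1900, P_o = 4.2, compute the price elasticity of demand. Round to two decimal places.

First evaluate Q_x: 64.5 − 0.34(5.9)² + 0.011(1900) + 1.18(4.2) = 64.5 − 11.8354 + 20.9 + 4.956 = 78.5206.
∂Q_x/∂P = −2·0.34·P = -4.012, so E_p = -4.012·(5.9/78.5206) ≈ -0.30.
|E_p| < 1: demand is inelastic.

-0.30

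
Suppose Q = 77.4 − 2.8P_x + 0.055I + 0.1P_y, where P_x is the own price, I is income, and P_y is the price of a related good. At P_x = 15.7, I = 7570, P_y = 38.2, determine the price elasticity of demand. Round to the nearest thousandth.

-0.097

Substituting, Q = 77.4 − 2.8(15.7) + 0.055(7570) + 0.1(38.2) = 77.4 − 43.96 + 416.35 + 3.82 = 453.61.
∂Q/∂P_x = −2.8, so E_p = (−2.8)·(15.7/453.61) ≈ -0.097.
|E_p| < 1: demand is inelastic.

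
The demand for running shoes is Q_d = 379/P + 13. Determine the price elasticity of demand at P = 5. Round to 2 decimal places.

-0.85

At P = 5, Q_d = 88.8.
dQ_d/dP = −379/P² = −15.16.
Point elasticity E = (dQ_d/dP)·(P/Q_d) = -15.16 × 5/88.8 ≈ -0.85.
|E| < 1, so demand is inelastic at this price.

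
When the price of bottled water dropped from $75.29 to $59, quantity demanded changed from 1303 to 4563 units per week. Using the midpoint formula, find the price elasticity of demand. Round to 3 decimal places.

%ΔQ = (4563 − 1303)/[(1303 + 4563)/2] = 3260/2933 ≈ 1.1115.
%Δp = (59 − 75.29)/[(75.29 + 59)/2] = -16.29/67.145 ≈ -0.2426.
Arc elasticity E = %ΔQ/%Δp ≈ 1.1115/-0.2426 ≈ -4.581.
|E| > 1: demand is elastic over this range.

-4.581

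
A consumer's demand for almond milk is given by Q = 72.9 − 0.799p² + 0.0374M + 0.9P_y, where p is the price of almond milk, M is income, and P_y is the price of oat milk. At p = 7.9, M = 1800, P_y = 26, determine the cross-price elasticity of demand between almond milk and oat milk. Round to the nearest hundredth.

0.21

At the given point, Q = 72.9 − 0.799(7.9)² + 0.0374(1800) + 0.9(26) = 72.9 − 49.8656 + 67.32 + 23.4 = 113.7544.
∂Q/∂P_y = +0.9, so E_xy = 0.9·(26/113.7544) ≈ 0.21.
E_xy > 0: the goods are substitutes.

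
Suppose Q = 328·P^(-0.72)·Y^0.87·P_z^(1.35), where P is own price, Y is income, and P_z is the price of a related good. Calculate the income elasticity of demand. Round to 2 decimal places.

For a Cobb–Douglas (constant-elasticity) form Q = A·Y^α·…, the elasticity with respect to Y equals the exponent α at every point.
Here the exponent on Y is 0.87, so the income elasticity of demand is 0.87.

0.87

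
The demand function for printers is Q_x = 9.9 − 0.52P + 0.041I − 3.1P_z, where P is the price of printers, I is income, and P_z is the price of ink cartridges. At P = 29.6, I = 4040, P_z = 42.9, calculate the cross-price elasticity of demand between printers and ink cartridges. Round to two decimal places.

-4.90

Substituting, Q_x = 9.9 − 0.52(29.6) + 0.041(4040) − 3.1(42.9) = 9.9 − 15.392 + 165.64 − 132.99 = 27.158.
∂Q_x/∂P_z = −3.1, so E_xy = -3.1·(42.9/27.158) ≈ -4.90.
E_xy < 0: the goods are complements.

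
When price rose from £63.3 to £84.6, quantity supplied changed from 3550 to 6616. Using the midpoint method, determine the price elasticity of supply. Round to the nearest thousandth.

2.094

%ΔQ = (6616 − 3550)/[(3550 + 6616)/2] = 3066/5083 ≈ 0.6032.
%ΔP = (84.6 − 63.3)/[(63.3 + 84.6)/2] = 21.3/73.95 ≈ 0.2880.
Arc elasticity E = %ΔQ/%ΔP ≈ 0.6032/0.2880 ≈ 2.094.
|E| > 1: supply is elastic over this range.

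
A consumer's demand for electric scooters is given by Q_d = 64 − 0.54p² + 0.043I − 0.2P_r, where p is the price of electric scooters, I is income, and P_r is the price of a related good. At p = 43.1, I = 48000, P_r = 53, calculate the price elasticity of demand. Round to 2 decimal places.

-1.80

Substituting, Q_d = 64 − 0.54(43.1)² + 0.043(48000) − 0.2(53) = 64 − 1003.1094 + 2064 − 10.6 = 1114.2906.
∂Q_d/∂p = −2·0.54·p = -46.548, so E_p = -46.548·(43.1/1114.2906) ≈ -1.80.
|E_p| > 1: demand is elastic.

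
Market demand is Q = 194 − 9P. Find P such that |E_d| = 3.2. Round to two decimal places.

Set −bP/(a − bP) = −3.2 ⇒ bP = 3.2(a − bP) ⇒ bP(1+3.2) = 3.2·a.
P = 3.2·194/(9·4.2) ≈ 16.42.

16.42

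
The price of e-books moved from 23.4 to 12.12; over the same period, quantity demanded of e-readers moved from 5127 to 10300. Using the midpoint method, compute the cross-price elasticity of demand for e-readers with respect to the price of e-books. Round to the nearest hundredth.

-1.06

%ΔQ_x = (10300 − 5127)/[(5127+10300)/2] = 5173/7713.5 ≈ 0.6706.
%ΔP_y = (12.12 − 23.4)/[(23.4+12.12)/2] ≈ -0.6351.
E_xy = 0.6706/-0.6351 ≈ -1.06.
E_xy < 0, so e-readers and e-books are complements.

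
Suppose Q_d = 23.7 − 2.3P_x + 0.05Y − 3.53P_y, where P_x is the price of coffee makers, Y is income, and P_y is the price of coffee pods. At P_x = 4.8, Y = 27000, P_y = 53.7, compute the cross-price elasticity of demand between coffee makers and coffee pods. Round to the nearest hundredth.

At the given point, Q_d = 23.7 − 2.3(4.8) + 0.05(27000) − 3.53(53.7) = 23.7 − 11.04 + 1350 − 189.561 = 1173.099.
∂Q_d/∂P_y = −3.53, so E_xy = -3.53·(53.7/1173.099) ≈ -0.16.
E_xy < 0: the goods are complements.

-0.16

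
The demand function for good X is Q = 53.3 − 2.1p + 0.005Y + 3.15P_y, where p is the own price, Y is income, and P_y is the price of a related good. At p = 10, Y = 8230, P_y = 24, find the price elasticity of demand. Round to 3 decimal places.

Evaluating quantity at (p, Y, P_y) gives Q = 53.3 − 2.1(10) + 0.005(8230) + 3.15(24) = 53.3 − 21 + 41.15 + 75.6 = 149.05.
∂Q/∂p = −2.1, so E_p = (−2.1)·(10/149.05) ≈ -0.141.
|E_p| < 1: demand is inelastic.

-0.141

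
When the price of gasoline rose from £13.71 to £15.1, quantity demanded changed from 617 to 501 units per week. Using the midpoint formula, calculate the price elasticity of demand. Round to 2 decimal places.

-2.15

%Δq = (501 − 617)/[(617 + 501)/2] = -116/559 ≈ -0.2075.
%ΔP = (15.1 − 13.71)/[(13.71 + 15.1)/2] = 1.39/14.405 ≈ 0.0965.
Arc elasticity E = %Δq/%ΔP ≈ -0.2075/0.0965 ≈ -2.15.
|E| > 1: demand is elastic over this range.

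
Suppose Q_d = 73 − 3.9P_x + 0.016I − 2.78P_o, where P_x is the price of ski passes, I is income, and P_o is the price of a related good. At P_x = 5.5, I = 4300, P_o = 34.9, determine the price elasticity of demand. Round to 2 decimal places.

-0.92

Q_d = 73 − 3.9(5.5) + 0.016(4300) − 2.78(34.9) = 73 − 21.45 + 68.8 − 97.022 = 23.328.
∂Q_d/∂P_x = −3.9, so E_p = (−3.9)·(5.5/23.328) ≈ -0.92.
|E_p| < 1: demand is inelastic.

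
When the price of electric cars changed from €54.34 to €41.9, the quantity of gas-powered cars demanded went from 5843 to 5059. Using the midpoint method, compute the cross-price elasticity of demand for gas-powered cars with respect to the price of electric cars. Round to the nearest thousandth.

%ΔQ_x = (5059 − 5843)/[(5843+5059)/2] = -784/5451 ≈ -0.1438.
%ΔP_y = (41.9 − 54.34)/[(54.34+41.9)/2] ≈ -0.2585.
E_xy = -0.1438/-0.2585 ≈ 0.556.
E_xy > 0, so gas-powered cars and electric cars are substitutes.

0.556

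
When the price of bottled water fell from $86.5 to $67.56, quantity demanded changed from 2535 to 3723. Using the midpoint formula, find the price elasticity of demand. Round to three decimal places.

-1.544

%Δq = (3723 − 2535)/[(2535 + 3723)/2] = 1188/3129 ≈ 0.3797.
%ΔP = (67.56 − 86.5)/[(86.5 + 67.56)/2] = -18.94/77.03 ≈ -0.2459.
Arc elasticity E = %Δq/%ΔP ≈ 0.3797/-0.2459 ≈ -1.544.
|E| > 1: demand is elastic over this range.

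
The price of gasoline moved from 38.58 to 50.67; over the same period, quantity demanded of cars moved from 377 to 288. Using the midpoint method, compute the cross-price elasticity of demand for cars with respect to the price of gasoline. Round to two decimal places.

%ΔQ_x = (288 − 377)/[(377+288)/2] = -89/332.5 ≈ -0.2677.
%ΔP_y = (50.67 − 38.58)/[(38.58+50.67)/2] ≈ 0.2709.
E_xy = -0.2677/0.2709 ≈ -0.99.
E_xy < 0, so cars and gasoline are complements.

-0.99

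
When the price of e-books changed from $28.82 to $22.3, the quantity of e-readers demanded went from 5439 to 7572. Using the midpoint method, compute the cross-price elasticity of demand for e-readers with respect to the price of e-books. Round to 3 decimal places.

-1.285

%ΔQ_x = (7572 − 5439)/[(5439+7572)/2] = 2133/6505.5 ≈ 0.3279.
%ΔP_y = (22.3 − 28.82)/[(28.82+22.3)/2] ≈ -0.2551.
E_xy = 0.3279/-0.2551 ≈ -1.285.
E_xy < 0, so e-readers and e-books are complements.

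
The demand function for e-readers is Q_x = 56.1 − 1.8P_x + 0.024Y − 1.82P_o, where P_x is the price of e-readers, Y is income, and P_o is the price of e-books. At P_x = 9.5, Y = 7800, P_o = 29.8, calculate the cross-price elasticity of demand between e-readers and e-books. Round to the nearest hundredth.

At the given point, Q_x = 56.1 − 1.8(9.5) + 0.024(7800) − 1.82(29.8) = 56.1 − 17.1 + 187.2 − 54.236 = 171.964.
∂Q_x/∂P_o = −1.82, so E_xy = -1.82·(29.8/171.964) ≈ -0.32.
E_xy < 0: the goods are complements.

-0.32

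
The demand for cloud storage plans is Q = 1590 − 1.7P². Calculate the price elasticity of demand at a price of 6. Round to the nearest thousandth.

At P = 6, Q = 1528.8.
dQ/dP = −2·1.7·P = −20.4.
Point elasticity E = (dQ/dP)·(P/Q) = -20.4 × 6/1528.8 ≈ -0.080.
|E| < 1, so demand is inelastic at this price.

-0.080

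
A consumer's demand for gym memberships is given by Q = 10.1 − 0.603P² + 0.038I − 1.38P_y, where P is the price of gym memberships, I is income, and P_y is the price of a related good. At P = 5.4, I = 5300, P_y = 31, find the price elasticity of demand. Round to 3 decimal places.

-0.233

Substituting, Q = 10.1 − 0.603(5.4)² + 0.038(5300) − 1.38(31) = 10.1 − 17.5835 + 201.4 − 42.78 = 151.1365.
∂Q/∂P = −2·0.603·P = -6.5124, so E_p = -6.5124·(5.4/151.1365) ≈ -0.233.
|E_p| < 1: demand is inelastic.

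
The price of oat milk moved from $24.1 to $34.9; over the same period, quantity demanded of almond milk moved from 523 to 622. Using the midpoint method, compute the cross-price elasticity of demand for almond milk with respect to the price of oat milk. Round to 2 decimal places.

0.47

%ΔQ_x = (622 − 523)/[(523+622)/2] = 99/572.5 ≈ 0.1729.
%ΔP_y = (34.9 − 24.1)/[(24.1+34.9)/2] ≈ 0.3661.
E_xy = 0.1729/0.3661 ≈ 0.47.
E_xy > 0, so almond milk and oat milk are substitutes.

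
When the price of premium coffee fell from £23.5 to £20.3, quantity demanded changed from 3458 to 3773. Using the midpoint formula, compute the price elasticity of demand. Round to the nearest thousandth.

-0.596

%ΔQ = (3773 − 3458)/[(3458 + 3773)/2] = 315/3615.5 ≈ 0.0871.
%Δp = (20.3 − 23.5)/[(23.5 + 20.3)/2] = -3.2/21.9 ≈ -0.1461.
Arc elasticity E = %ΔQ/%Δp ≈ 0.0871/-0.1461 ≈ -0.596.
|E| < 1: demand is inelastic over this range.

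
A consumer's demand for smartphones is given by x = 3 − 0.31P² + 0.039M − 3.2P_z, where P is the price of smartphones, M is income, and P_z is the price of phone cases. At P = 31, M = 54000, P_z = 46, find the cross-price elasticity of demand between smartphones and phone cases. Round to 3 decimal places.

At the given point, x = 3 − 0.31(31)² + 0.039(54000) − 3.2(46) = 3 − 297.91 + 2106 − 147.2 = 1663.89.
∂x/∂P_z = −3.2, so E_xy = -3.2·(46/1663.89) ≈ -0.088.
E_xy < 0: the goods are complements.

-0.088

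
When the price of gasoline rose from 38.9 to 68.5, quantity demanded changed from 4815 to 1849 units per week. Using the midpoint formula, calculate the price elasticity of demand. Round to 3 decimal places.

%ΔQ = (1849 − 4815)/[(4815 + 1849)/2] = -2966/3332 ≈ -0.8902.
%ΔP = (68.5 − 38.9)/[(38.9 + 68.5)/2] = 29.6/53.7 ≈ 0.5512.
Arc elasticity E = %ΔQ/%ΔP ≈ -0.8902/0.5512 ≈ -1.615.
|E| > 1: demand is elastic over this range.

-1.615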